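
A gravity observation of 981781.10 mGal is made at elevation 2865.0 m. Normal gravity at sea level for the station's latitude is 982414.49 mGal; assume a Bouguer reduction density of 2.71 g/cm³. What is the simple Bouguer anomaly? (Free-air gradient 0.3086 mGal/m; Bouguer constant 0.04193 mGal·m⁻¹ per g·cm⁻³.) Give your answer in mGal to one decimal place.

-74.8

Free-air correction = 0.3086 × 2865.0 = 884.14 mGal
Free-air anomaly = 981781.10 − 982414.49 + (884.14) = 250.75 mGal
Bouguer slab correction = 0.04193 × 2.71 × 2865.0 = 325.55 mGal
Simple Bouguer anomaly = 250.75 − (325.55) = -74.80 mGal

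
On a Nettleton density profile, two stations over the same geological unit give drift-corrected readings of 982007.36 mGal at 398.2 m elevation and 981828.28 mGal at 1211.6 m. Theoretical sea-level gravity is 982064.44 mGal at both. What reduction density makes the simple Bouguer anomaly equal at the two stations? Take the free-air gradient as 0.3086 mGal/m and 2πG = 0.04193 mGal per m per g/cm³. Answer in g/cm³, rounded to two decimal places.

2.11

Δg_obs = 981828.28 − 982007.36 = -179.08 mGal over Δh = 1211.6 − 398.2 = 813.4 m
Equal Bouguer anomalies ⇒ Δg_obs + (0.3086 − 0.04193ρ)·Δh = 0
0.3086 − 0.04193ρ = −Δg_obs/Δh = 0.22016
ρ = (0.3086 − 0.22016) / 0.04193 = 2.11 g/cm³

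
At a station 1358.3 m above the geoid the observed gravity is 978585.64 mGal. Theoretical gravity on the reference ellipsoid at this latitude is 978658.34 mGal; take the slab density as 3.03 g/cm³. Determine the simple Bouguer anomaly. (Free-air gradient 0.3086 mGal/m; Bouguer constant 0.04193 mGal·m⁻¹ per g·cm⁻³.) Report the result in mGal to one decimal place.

173.9

Free-air correction = 0.3086 × 1358.3 = 419.17 mGal
Free-air anomaly = 978585.64 − 978658.34 + (419.17) = 346.47 mGal
Bouguer slab correction = 0.04193 × 3.03 × 1358.3 = 172.57 mGal
Simple Bouguer anomaly = 346.47 − (172.57) = 173.90 mGal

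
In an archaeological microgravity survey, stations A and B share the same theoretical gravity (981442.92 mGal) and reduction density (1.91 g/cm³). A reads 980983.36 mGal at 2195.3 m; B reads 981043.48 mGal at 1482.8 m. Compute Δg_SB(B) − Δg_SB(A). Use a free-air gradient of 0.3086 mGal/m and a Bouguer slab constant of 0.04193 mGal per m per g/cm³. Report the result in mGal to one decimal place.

Δg_SB(A) = 980983.36 − 981442.92 + 0.3086×2195.3 − 0.04193×1.91×2195.3 = 42.10 mGal
Δg_SB(B) = 981043.48 − 981442.92 + 0.3086×1482.8 − 0.04193×1.91×1482.8 = -60.60 mGal
Difference = -60.60 − (42.10) = -102.70 mGal

-102.7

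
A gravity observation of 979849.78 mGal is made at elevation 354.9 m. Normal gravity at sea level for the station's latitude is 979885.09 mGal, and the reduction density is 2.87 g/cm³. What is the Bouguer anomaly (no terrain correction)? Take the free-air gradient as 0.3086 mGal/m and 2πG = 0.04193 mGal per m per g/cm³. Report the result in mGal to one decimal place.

31.5

Free-air correction = 0.3086 × 354.9 = 109.52 mGal
Free-air anomaly = 979849.78 − 979885.09 + (109.52) = 74.21 mGal
Bouguer slab correction = 0.04193 × 2.87 × 354.9 = 42.71 mGal
Simple Bouguer anomaly = 74.21 − (42.71) = 31.50 mGal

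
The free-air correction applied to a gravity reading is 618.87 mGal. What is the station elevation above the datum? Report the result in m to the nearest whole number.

h = 618.87 / 0.3086 = 2005.41 m

2005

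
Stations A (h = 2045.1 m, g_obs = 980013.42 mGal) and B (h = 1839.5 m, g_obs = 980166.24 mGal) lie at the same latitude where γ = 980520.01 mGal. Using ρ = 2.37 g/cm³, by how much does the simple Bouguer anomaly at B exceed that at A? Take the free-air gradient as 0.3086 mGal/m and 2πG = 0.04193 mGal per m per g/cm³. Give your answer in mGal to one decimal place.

109.8

Δg_SB(A) = 980013.42 − 980520.01 + 0.3086×2045.1 − 0.04193×2.37×2045.1 = -78.70 mGal
Δg_SB(B) = 980166.24 − 980520.01 + 0.3086×1839.5 − 0.04193×2.37×1839.5 = 31.10 mGal
Difference = 31.10 − (-78.70) = 109.80 mGal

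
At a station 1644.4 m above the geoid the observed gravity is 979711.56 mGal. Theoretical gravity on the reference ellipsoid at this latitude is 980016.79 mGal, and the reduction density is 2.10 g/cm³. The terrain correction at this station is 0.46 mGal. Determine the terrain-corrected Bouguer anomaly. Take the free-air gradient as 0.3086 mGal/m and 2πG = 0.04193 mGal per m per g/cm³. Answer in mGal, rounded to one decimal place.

Free-air correction = 0.3086 × 1644.4 = 507.46 mGal
Free-air anomaly = 979711.56 − 980016.79 + (507.46) = 202.23 mGal
Bouguer slab correction = 0.04193 × 2.10 × 1644.4 = 144.79 mGal
Simple Bouguer anomaly = 202.23 − (144.79) = 57.44 mGal
Complete Bouguer anomaly = 57.44 + 0.46 = 57.90 mGal

57.9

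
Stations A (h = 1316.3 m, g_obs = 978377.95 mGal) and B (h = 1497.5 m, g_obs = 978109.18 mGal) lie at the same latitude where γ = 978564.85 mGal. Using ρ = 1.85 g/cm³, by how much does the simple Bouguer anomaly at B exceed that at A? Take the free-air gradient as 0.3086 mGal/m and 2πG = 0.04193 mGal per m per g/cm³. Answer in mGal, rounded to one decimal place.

Δg_SB(A) = 978377.95 − 978564.85 + 0.3086×1316.3 − 0.04193×1.85×1316.3 = 117.20 mGal
Δg_SB(B) = 978109.18 − 978564.85 + 0.3086×1497.5 − 0.04193×1.85×1497.5 = -109.70 mGal
Difference = -109.70 − (117.20) = -226.90 mGal

-226.9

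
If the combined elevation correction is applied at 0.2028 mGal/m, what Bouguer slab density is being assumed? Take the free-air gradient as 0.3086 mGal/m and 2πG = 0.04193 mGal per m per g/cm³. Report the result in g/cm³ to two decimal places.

2.52

0.2028 = 0.3086 − 0.04193 × ρ
ρ = (0.3086 − 0.2028) / 0.04193 = 2.52 g/cm³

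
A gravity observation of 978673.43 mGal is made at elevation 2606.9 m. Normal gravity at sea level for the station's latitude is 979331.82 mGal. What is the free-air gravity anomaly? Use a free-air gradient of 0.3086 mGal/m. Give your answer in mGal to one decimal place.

146.1

Free-air correction = 0.3086 × 2606.9 = 804.49 mGal
Free-air anomaly = 978673.43 − 979331.82 + (804.49) = 146.10 mGal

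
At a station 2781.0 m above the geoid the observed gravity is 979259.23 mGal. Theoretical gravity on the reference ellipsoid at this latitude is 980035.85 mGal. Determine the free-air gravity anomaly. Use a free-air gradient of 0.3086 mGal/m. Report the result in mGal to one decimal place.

81.6

Free-air correction = 0.3086 × 2781.0 = 858.22 mGal
Free-air anomaly = 979259.23 − 980035.85 + (858.22) = 81.60 mGal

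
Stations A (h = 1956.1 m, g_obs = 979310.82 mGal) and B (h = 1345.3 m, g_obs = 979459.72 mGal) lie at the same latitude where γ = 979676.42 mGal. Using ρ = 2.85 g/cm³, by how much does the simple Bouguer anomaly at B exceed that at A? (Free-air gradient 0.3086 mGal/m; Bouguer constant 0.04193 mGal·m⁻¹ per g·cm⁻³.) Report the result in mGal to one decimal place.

Δg_SB(A) = 979310.82 − 979676.42 + 0.3086×1956.1 − 0.04193×2.85×1956.1 = 4.30 mGal
Δg_SB(B) = 979459.72 − 979676.42 + 0.3086×1345.3 − 0.04193×2.85×1345.3 = 37.70 mGal
Difference = 37.70 − (4.30) = 33.40 mGal

33.4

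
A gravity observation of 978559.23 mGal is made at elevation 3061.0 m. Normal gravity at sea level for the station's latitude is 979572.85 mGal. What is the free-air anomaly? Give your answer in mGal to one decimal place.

Free-air correction = 0.3086 × 3061.0 = 944.62 mGal
Free-air anomaly = 978559.23 − 979572.85 + (944.62) = -69.00 mGal

-69.0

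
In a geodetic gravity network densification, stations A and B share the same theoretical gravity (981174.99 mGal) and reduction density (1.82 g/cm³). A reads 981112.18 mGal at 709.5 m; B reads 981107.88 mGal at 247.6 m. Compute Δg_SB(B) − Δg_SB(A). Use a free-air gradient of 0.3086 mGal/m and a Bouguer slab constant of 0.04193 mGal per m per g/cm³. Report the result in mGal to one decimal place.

Δg_SB(A) = 981112.18 − 981174.99 + 0.3086×709.5 − 0.04193×1.82×709.5 = 102.00 mGal
Δg_SB(B) = 981107.88 − 981174.99 + 0.3086×247.6 − 0.04193×1.82×247.6 = -9.60 mGal
Difference = -9.60 − (102.00) = -111.60 mGal

-111.6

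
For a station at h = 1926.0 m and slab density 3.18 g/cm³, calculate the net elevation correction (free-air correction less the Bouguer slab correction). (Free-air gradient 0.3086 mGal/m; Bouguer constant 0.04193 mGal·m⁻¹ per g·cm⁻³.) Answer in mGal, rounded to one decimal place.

337.6

Combined gradient = 0.3086 − 0.04193 × 3.18 = 0.1752626 mGal/m
Combined elevation correction = 0.1752626 × 1926.0 = 337.6 mGal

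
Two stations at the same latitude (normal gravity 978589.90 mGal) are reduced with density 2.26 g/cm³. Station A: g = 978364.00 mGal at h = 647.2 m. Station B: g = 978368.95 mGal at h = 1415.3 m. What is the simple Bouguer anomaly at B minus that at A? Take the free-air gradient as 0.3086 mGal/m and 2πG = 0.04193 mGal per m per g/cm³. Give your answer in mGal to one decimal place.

169.2

Δg_SB(A) = 978364.00 − 978589.90 + 0.3086×647.2 − 0.04193×2.26×647.2 = -87.50 mGal
Δg_SB(B) = 978368.95 − 978589.90 + 0.3086×1415.3 − 0.04193×2.26×1415.3 = 81.70 mGal
Difference = 81.70 − (-87.50) = 169.20 mGal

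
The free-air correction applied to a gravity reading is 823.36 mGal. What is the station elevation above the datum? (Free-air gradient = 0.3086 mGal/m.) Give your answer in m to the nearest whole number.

2668

h = 823.36 / 0.3086 = 2668.05 m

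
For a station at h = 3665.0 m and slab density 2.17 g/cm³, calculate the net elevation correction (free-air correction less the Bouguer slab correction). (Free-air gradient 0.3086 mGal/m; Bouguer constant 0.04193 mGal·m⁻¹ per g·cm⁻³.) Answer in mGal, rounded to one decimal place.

797.5

Combined gradient = 0.3086 − 0.04193 × 2.17 = 0.2176119 mGal/m
Combined elevation correction = 0.2176119 × 3665.0 = 797.5 mGal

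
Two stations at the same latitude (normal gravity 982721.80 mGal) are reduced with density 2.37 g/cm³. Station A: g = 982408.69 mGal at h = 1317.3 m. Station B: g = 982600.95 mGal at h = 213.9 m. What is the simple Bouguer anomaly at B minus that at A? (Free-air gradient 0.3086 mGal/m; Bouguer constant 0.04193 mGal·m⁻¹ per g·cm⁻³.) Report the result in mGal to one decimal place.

-38.6

Δg_SB(A) = 982408.69 − 982721.80 + 0.3086×1317.3 − 0.04193×2.37×1317.3 = -37.50 mGal
Δg_SB(B) = 982600.95 − 982721.80 + 0.3086×213.9 − 0.04193×2.37×213.9 = -76.10 mGal
Difference = -76.10 − (-37.50) = -38.60 mGal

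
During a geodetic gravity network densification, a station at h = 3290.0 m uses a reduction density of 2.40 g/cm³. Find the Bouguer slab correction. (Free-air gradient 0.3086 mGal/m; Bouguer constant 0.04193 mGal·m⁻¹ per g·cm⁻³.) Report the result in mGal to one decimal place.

331.1

Bouguer slab correction = 0.04193 × 2.40 × 3290.0 = 331.1 mGal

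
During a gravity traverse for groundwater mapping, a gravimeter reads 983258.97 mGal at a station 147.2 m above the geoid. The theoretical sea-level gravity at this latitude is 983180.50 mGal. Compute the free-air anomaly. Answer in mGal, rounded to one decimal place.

Free-air correction = 0.3086 × 147.2 = 45.43 mGal
Free-air anomaly = 983258.97 − 983180.50 + (45.43) = 123.90 mGal

123.9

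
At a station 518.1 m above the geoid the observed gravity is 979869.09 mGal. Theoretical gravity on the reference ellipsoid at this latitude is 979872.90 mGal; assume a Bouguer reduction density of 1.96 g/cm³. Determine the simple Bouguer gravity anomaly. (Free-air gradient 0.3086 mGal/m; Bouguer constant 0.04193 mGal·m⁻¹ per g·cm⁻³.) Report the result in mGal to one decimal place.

Free-air correction = 0.3086 × 518.1 = 159.89 mGal
Free-air anomaly = 979869.09 − 979872.90 + (159.89) = 156.08 mGal
Bouguer slab correction = 0.04193 × 1.96 × 518.1 = 42.58 mGal
Simple Bouguer anomaly = 156.08 − (42.58) = 113.50 mGal

113.5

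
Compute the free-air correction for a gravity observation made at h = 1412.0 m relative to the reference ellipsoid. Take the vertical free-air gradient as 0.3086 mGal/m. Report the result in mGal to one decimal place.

Free-air correction = 0.3086 × 1412.0 = 435.7 mGal

435.7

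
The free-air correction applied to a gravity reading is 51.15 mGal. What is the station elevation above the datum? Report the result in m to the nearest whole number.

166

h = 51.15 / 0.3086 = 165.75 m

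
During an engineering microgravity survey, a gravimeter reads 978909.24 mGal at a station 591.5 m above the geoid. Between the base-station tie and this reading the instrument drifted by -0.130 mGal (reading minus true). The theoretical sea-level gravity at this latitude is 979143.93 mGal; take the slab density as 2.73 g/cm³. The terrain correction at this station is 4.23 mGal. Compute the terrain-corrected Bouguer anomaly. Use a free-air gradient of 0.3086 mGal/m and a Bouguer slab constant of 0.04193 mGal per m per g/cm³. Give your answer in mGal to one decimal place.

Drift-corrected reading = 978909.24 − (-0.130) = 978909.370 mGal
Free-air correction = 0.3086 × 591.5 = 182.54 mGal
Free-air anomaly = 978909.370 − 979143.93 + (182.54) = -52.020 mGal
Bouguer slab correction = 0.04193 × 2.73 × 591.5 = 67.71 mGal
Simple Bouguer anomaly = -52.020 − (67.71) = -119.730 mGal
Complete Bouguer anomaly = -119.730 + 4.23 = -115.500 mGal

-115.5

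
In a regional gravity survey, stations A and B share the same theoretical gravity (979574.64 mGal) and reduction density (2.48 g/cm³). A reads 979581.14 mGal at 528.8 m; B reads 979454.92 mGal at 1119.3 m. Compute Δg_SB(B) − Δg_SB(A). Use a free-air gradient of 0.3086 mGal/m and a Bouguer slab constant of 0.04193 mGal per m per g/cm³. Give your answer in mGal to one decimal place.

-5.4

Δg_SB(A) = 979581.14 − 979574.64 + 0.3086×528.8 − 0.04193×2.48×528.8 = 114.70 mGal
Δg_SB(B) = 979454.92 − 979574.64 + 0.3086×1119.3 − 0.04193×2.48×1119.3 = 109.30 mGal
Difference = 109.30 − (114.70) = -5.40 mGal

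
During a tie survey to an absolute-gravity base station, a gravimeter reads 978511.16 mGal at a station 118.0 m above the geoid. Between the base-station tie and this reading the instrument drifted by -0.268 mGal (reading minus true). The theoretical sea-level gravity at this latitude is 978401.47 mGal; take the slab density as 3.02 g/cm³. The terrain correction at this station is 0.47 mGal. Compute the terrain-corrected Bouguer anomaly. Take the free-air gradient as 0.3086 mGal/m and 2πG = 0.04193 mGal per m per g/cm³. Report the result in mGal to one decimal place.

131.9

Drift-corrected reading = 978511.16 − (-0.268) = 978511.428 mGal
Free-air correction = 0.3086 × 118.0 = 36.41 mGal
Free-air anomaly = 978511.428 − 978401.47 + (36.41) = 146.368 mGal
Bouguer slab correction = 0.04193 × 3.02 × 118.0 = 14.94 mGal
Simple Bouguer anomaly = 146.368 − (14.94) = 131.428 mGal
Complete Bouguer anomaly = 131.428 + 0.47 = 131.898 mGal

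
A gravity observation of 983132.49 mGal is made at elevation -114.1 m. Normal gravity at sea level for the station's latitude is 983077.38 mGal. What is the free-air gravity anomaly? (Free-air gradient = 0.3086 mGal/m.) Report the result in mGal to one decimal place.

Free-air correction = 0.3086 × -114.1 = -35.21 mGal
Free-air anomaly = 983132.49 − 983077.38 + (-35.21) = 19.90 mGal

19.9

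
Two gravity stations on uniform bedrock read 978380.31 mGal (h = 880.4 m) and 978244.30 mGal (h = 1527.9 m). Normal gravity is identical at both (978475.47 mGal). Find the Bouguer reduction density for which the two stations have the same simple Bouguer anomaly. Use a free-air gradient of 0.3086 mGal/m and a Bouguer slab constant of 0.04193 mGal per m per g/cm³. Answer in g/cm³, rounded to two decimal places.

Δg_obs = 978244.30 − 978380.31 = -136.01 mGal over Δh = 1527.9 − 880.4 = 647.5 m
Equal Bouguer anomalies ⇒ Δg_obs + (0.3086 − 0.04193ρ)·Δh = 0
0.3086 − 0.04193ρ = −Δg_obs/Δh = 0.21005
ρ = (0.3086 − 0.21005) / 0.04193 = 2.35 g/cm³

2.35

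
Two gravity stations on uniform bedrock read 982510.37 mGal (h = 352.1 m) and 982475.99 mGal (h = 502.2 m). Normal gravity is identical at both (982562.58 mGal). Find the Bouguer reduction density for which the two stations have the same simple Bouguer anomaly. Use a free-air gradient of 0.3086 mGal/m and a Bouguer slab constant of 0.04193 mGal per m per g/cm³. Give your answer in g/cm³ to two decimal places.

Δg_obs = 982475.99 − 982510.37 = -34.38 mGal over Δh = 502.2 − 352.1 = 150.1 m
Equal Bouguer anomalies ⇒ Δg_obs + (0.3086 − 0.04193ρ)·Δh = 0
0.3086 − 0.04193ρ = −Δg_obs/Δh = 0.22905
ρ = (0.3086 − 0.22905) / 0.04193 = 1.90 g/cm³

1.90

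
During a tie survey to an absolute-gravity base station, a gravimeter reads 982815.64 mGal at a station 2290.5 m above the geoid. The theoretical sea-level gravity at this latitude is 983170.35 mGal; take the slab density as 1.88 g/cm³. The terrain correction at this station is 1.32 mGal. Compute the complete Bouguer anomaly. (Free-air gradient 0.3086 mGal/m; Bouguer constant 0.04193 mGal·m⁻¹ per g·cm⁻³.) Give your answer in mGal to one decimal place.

172.9

Free-air correction = 0.3086 × 2290.5 = 706.85 mGal
Free-air anomaly = 982815.64 − 983170.35 + (706.85) = 352.14 mGal
Bouguer slab correction = 0.04193 × 1.88 × 2290.5 = 180.56 mGal
Simple Bouguer anomaly = 352.14 − (180.56) = 171.58 mGal
Complete Bouguer anomaly = 171.58 + 1.32 = 172.90 mGal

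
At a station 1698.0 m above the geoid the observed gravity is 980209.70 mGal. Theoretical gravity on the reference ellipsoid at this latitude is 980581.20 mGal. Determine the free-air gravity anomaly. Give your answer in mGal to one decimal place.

Free-air correction = 0.3086 × 1698.0 = 524.00 mGal
Free-air anomaly = 980209.70 − 980581.20 + (524.00) = 152.50 mGal

152.5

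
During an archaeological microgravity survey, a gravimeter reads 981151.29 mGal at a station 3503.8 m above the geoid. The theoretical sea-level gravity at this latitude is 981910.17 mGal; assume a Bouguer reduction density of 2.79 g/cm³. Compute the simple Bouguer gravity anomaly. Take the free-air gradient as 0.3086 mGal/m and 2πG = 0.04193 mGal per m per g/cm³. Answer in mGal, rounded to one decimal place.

-87.5

Free-air correction = 0.3086 × 3503.8 = 1081.27 mGal
Free-air anomaly = 981151.29 − 981910.17 + (1081.27) = 322.39 mGal
Bouguer slab correction = 0.04193 × 2.79 × 3503.8 = 409.89 mGal
Simple Bouguer anomaly = 322.39 − (409.89) = -87.50 mGal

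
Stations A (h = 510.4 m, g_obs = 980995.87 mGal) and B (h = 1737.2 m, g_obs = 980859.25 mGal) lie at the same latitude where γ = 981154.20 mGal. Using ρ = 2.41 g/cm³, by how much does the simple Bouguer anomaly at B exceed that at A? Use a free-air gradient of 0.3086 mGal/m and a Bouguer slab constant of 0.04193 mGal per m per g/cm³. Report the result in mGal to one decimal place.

118.0

Δg_SB(A) = 980995.87 − 981154.20 + 0.3086×510.4 − 0.04193×2.41×510.4 = -52.40 mGal
Δg_SB(B) = 980859.25 − 981154.20 + 0.3086×1737.2 − 0.04193×2.41×1737.2 = 65.60 mGal
Difference = 65.60 − (-52.40) = 118.00 mGal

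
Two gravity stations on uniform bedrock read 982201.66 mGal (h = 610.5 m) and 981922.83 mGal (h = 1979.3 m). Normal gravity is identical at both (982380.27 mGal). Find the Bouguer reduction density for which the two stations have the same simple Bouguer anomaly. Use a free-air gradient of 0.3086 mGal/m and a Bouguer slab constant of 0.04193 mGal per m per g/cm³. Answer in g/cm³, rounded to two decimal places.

2.50

Δg_obs = 981922.83 − 982201.66 = -278.83 mGal over Δh = 1979.3 − 610.5 = 1368.8 m
Equal Bouguer anomalies ⇒ Δg_obs + (0.3086 − 0.04193ρ)·Δh = 0
0.3086 − 0.04193ρ = −Δg_obs/Δh = 0.20370
ρ = (0.3086 − 0.20370) / 0.04193 = 2.50 g/cm³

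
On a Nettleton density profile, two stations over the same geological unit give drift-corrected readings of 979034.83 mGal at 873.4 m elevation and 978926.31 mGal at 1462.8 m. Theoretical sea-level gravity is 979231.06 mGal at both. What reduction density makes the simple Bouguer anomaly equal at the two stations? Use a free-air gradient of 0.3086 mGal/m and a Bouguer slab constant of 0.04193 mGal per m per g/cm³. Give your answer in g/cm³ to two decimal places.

Δg_obs = 978926.31 − 979034.83 = -108.52 mGal over Δh = 1462.8 − 873.4 = 589.4 m
Equal Bouguer anomalies ⇒ Δg_obs + (0.3086 − 0.04193ρ)·Δh = 0
0.3086 − 0.04193ρ = −Δg_obs/Δh = 0.18412
ρ = (0.3086 − 0.18412) / 0.04193 = 2.97 g/cm³

2.97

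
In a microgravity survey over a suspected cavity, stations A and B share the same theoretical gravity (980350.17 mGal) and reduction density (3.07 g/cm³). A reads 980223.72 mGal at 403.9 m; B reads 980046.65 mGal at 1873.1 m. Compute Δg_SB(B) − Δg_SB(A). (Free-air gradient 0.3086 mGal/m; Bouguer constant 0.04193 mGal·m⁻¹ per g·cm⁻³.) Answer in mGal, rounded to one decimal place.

Δg_SB(A) = 980223.72 − 980350.17 + 0.3086×403.9 − 0.04193×3.07×403.9 = -53.80 mGal
Δg_SB(B) = 980046.65 − 980350.17 + 0.3086×1873.1 − 0.04193×3.07×1873.1 = 33.40 mGal
Difference = 33.40 − (-53.80) = 87.20 mGal

87.2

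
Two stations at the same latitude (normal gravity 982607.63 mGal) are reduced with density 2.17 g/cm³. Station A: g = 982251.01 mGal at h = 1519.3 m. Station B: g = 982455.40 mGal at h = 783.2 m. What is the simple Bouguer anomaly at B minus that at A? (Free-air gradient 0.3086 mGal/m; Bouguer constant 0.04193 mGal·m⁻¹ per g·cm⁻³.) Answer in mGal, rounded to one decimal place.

44.2

Δg_SB(A) = 982251.01 − 982607.63 + 0.3086×1519.3 − 0.04193×2.17×1519.3 = -26.00 mGal
Δg_SB(B) = 982455.40 − 982607.63 + 0.3086×783.2 − 0.04193×2.17×783.2 = 18.20 mGal
Difference = 18.20 − (-26.00) = 44.20 mGal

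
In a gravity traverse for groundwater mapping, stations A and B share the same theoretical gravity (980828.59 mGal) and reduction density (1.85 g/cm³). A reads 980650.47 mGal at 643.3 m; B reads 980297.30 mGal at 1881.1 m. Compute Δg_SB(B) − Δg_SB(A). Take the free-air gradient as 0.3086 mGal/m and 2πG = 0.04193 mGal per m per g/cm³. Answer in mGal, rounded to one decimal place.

Δg_SB(A) = 980650.47 − 980828.59 + 0.3086×643.3 − 0.04193×1.85×643.3 = -29.50 mGal
Δg_SB(B) = 980297.30 − 980828.59 + 0.3086×1881.1 − 0.04193×1.85×1881.1 = -96.70 mGal
Difference = -96.70 − (-29.50) = -67.20 mGal

-67.2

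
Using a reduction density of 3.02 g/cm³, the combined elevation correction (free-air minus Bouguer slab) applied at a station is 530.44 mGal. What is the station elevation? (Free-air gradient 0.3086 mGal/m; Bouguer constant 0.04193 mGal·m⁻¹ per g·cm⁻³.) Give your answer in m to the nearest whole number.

2915

Combined gradient = 0.3086 − 0.04193 × 3.02 = 0.1819714 mGal/m
h = 530.44 / 0.1819714 = 2914.96 m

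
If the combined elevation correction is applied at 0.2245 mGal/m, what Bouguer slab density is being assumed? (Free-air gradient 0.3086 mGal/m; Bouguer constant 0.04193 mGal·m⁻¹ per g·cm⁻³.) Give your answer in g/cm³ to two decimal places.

0.2245 = 0.3086 − 0.04193 × ρ
ρ = (0.3086 − 0.2245) / 0.04193 = 2.01 g/cm³

2.01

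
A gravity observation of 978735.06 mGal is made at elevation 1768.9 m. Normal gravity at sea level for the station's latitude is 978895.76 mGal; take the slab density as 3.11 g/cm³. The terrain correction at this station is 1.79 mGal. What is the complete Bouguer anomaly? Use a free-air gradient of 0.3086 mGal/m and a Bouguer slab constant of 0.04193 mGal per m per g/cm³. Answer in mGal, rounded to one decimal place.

Free-air correction = 0.3086 × 1768.9 = 545.88 mGal
Free-air anomaly = 978735.06 − 978895.76 + (545.88) = 385.18 mGal
Bouguer slab correction = 0.04193 × 3.11 × 1768.9 = 230.67 mGal
Simple Bouguer anomaly = 385.18 − (230.67) = 154.51 mGal
Complete Bouguer anomaly = 154.51 + 1.79 = 156.30 mGal

156.3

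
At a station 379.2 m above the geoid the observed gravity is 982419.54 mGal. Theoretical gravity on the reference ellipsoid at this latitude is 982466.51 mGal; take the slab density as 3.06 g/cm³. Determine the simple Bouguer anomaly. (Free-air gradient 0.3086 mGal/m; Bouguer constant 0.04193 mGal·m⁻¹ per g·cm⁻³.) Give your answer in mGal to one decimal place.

Free-air correction = 0.3086 × 379.2 = 117.02 mGal
Free-air anomaly = 982419.54 − 982466.51 + (117.02) = 70.05 mGal
Bouguer slab correction = 0.04193 × 3.06 × 379.2 = 48.65 mGal
Simple Bouguer anomaly = 70.05 − (48.65) = 21.40 mGal

21.4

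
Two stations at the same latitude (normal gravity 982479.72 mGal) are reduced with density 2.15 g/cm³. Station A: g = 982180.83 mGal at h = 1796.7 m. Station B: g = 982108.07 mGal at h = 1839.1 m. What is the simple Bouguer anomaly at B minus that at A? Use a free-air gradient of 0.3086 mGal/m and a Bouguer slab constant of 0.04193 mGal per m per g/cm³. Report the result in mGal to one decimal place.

-63.5

Δg_SB(A) = 982180.83 − 982479.72 + 0.3086×1796.7 − 0.04193×2.15×1796.7 = 93.60 mGal
Δg_SB(B) = 982108.07 − 982479.72 + 0.3086×1839.1 − 0.04193×2.15×1839.1 = 30.10 mGal
Difference = 30.10 − (93.60) = -63.50 mGal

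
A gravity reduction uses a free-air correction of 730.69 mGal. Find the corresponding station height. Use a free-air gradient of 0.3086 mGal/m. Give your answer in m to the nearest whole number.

2368

h = 730.69 / 0.3086 = 2367.76 m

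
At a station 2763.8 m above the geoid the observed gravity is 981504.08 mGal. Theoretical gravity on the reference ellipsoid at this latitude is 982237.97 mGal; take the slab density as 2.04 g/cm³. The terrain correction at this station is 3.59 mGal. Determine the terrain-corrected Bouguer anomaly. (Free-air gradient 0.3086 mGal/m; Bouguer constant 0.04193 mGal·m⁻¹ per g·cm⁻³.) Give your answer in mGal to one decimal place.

Free-air correction = 0.3086 × 2763.8 = 852.91 mGal
Free-air anomaly = 981504.08 − 982237.97 + (852.91) = 119.02 mGal
Bouguer slab correction = 0.04193 × 2.04 × 2763.8 = 236.41 mGal
Simple Bouguer anomaly = 119.02 − (236.41) = -117.39 mGal
Complete Bouguer anomaly = -117.39 + 3.59 = -113.80 mGal

-113.8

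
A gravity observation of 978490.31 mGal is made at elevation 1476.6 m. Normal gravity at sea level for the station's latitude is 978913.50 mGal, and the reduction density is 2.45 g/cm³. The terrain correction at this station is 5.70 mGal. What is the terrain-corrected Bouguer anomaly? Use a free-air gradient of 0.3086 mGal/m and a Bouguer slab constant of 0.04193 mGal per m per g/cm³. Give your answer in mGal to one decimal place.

Free-air correction = 0.3086 × 1476.6 = 455.68 mGal
Free-air anomaly = 978490.31 − 978913.50 + (455.68) = 32.49 mGal
Bouguer slab correction = 0.04193 × 2.45 × 1476.6 = 151.69 mGal
Simple Bouguer anomaly = 32.49 − (151.69) = -119.20 mGal
Complete Bouguer anomaly = -119.20 + 5.70 = -113.50 mGal

-113.5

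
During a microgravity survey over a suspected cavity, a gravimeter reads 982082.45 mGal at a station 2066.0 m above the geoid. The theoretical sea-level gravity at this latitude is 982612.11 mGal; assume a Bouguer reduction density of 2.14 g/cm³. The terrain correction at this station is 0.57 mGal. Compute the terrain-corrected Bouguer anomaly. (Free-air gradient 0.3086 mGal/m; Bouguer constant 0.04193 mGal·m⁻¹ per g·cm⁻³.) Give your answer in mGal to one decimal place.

Free-air correction = 0.3086 × 2066.0 = 637.57 mGal
Free-air anomaly = 982082.45 − 982612.11 + (637.57) = 107.91 mGal
Bouguer slab correction = 0.04193 × 2.14 × 2066.0 = 185.38 mGal
Simple Bouguer anomaly = 107.91 − (185.38) = -77.47 mGal
Complete Bouguer anomaly = -77.47 + 0.57 = -76.90 mGal

-76.9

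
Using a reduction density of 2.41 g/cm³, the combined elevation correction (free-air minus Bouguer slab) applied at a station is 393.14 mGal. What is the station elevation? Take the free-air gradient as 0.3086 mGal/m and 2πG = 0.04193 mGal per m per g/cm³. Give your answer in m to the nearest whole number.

Combined gradient = 0.3086 − 0.04193 × 2.41 = 0.2075487 mGal/m
h = 393.14 / 0.2075487 = 1894.21 m

1894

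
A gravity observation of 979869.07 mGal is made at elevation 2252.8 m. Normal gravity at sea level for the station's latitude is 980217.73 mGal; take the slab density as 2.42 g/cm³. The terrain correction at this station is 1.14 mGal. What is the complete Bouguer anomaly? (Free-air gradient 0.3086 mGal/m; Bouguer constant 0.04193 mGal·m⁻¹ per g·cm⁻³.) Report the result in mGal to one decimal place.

119.1

Free-air correction = 0.3086 × 2252.8 = 695.21 mGal
Free-air anomaly = 979869.07 − 980217.73 + (695.21) = 346.55 mGal
Bouguer slab correction = 0.04193 × 2.42 × 2252.8 = 228.59 mGal
Simple Bouguer anomaly = 346.55 − (228.59) = 117.96 mGal
Complete Bouguer anomaly = 117.96 + 1.14 = 119.10 mGal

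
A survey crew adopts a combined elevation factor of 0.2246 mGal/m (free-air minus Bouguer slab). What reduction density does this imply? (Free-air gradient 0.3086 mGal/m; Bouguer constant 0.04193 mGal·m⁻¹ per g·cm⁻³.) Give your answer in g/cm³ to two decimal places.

0.2246 = 0.3086 − 0.04193 × ρ
ρ = (0.3086 − 0.2246) / 0.04193 = 2.00 g/cm³

2.00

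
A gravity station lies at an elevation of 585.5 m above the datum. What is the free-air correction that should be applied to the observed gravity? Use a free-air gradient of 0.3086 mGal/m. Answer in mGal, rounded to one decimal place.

180.7

Free-air correction = 0.3086 × 585.5 = 180.7 mGal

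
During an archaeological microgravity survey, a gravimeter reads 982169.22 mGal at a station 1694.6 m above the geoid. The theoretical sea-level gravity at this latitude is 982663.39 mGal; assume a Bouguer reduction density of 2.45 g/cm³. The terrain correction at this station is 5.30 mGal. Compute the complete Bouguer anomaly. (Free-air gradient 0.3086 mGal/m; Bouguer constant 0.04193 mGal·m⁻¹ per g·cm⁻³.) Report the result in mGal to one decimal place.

-140.0

Free-air correction = 0.3086 × 1694.6 = 522.95 mGal
Free-air anomaly = 982169.22 − 982663.39 + (522.95) = 28.78 mGal
Bouguer slab correction = 0.04193 × 2.45 × 1694.6 = 174.08 mGal
Simple Bouguer anomaly = 28.78 − (174.08) = -145.30 mGal
Complete Bouguer anomaly = -145.30 + 5.30 = -140.00 mGal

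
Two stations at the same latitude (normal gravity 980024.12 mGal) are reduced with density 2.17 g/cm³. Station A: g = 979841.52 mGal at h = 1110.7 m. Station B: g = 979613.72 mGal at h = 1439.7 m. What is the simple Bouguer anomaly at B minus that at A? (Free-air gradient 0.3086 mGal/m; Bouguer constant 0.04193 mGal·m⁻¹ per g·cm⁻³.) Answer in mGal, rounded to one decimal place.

-156.2

Δg_SB(A) = 979841.52 − 980024.12 + 0.3086×1110.7 − 0.04193×2.17×1110.7 = 59.10 mGal
Δg_SB(B) = 979613.72 − 980024.12 + 0.3086×1439.7 − 0.04193×2.17×1439.7 = -97.10 mGal
Difference = -97.10 − (59.10) = -156.20 mGal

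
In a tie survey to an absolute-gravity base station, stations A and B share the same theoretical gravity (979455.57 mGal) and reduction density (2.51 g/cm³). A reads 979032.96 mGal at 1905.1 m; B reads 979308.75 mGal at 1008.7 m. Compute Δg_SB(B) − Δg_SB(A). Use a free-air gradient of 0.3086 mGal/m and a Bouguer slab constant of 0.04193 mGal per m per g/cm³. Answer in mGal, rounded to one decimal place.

Δg_SB(A) = 979032.96 − 979455.57 + 0.3086×1905.1 − 0.04193×2.51×1905.1 = -35.20 mGal
Δg_SB(B) = 979308.75 − 979455.57 + 0.3086×1008.7 − 0.04193×2.51×1008.7 = 58.30 mGal
Difference = 58.30 − (-35.20) = 93.50 mGal

93.5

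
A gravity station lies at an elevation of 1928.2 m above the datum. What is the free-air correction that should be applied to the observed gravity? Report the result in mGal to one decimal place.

Free-air correction = 0.3086 × 1928.2 = 595.0 mGal

595.0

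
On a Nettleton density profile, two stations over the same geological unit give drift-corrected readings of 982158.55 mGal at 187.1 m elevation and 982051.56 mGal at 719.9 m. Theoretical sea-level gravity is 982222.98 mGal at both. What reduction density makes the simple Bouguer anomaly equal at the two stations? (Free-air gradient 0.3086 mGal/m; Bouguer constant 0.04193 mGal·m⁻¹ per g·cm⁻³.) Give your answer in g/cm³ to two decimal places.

Δg_obs = 982051.56 − 982158.55 = -106.99 mGal over Δh = 719.9 − 187.1 = 532.8 m
Equal Bouguer anomalies ⇒ Δg_obs + (0.3086 − 0.04193ρ)·Δh = 0
0.3086 − 0.04193ρ = −Δg_obs/Δh = 0.20081
ρ = (0.3086 − 0.20081) / 0.04193 = 2.57 g/cm³

2.57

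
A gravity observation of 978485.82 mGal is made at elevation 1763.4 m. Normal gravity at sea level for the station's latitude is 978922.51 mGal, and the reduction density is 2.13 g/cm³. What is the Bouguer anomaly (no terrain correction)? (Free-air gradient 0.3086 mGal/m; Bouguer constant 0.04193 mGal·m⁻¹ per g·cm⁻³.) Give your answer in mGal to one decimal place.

-50.0

Free-air correction = 0.3086 × 1763.4 = 544.19 mGal
Free-air anomaly = 978485.82 − 978922.51 + (544.19) = 107.50 mGal
Bouguer slab correction = 0.04193 × 2.13 × 1763.4 = 157.49 mGal
Simple Bouguer anomaly = 107.50 − (157.49) = -49.99 mGal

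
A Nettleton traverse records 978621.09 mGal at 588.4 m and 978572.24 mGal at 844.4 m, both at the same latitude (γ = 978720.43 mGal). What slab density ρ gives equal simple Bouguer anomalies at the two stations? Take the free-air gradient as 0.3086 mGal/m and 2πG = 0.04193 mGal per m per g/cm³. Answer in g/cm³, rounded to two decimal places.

Δg_obs = 978572.24 − 978621.09 = -48.85 mGal over Δh = 844.4 − 588.4 = 256.0 m
Equal Bouguer anomalies ⇒ Δg_obs + (0.3086 − 0.04193ρ)·Δh = 0
0.3086 − 0.04193ρ = −Δg_obs/Δh = 0.19082
ρ = (0.3086 − 0.19082) / 0.04193 = 2.81 g/cm³

2.81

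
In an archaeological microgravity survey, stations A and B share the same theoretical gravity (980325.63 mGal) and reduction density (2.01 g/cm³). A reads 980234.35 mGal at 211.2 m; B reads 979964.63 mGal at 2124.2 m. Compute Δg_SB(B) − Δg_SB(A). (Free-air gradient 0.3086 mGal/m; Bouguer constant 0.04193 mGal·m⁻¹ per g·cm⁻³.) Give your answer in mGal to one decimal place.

159.4

Δg_SB(A) = 980234.35 − 980325.63 + 0.3086×211.2 − 0.04193×2.01×211.2 = -43.90 mGal
Δg_SB(B) = 979964.63 − 980325.63 + 0.3086×2124.2 − 0.04193×2.01×2124.2 = 115.50 mGal
Difference = 115.50 − (-43.90) = 159.40 mGal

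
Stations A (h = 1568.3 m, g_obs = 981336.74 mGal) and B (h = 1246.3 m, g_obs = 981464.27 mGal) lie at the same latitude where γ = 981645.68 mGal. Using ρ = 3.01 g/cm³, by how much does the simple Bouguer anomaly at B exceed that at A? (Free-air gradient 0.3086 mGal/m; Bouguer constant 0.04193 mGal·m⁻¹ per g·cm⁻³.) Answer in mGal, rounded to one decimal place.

68.8

Δg_SB(A) = 981336.74 − 981645.68 + 0.3086×1568.3 − 0.04193×3.01×1568.3 = -22.90 mGal
Δg_SB(B) = 981464.27 − 981645.68 + 0.3086×1246.3 − 0.04193×3.01×1246.3 = 45.90 mGal
Difference = 45.90 − (-22.90) = 68.80 mGal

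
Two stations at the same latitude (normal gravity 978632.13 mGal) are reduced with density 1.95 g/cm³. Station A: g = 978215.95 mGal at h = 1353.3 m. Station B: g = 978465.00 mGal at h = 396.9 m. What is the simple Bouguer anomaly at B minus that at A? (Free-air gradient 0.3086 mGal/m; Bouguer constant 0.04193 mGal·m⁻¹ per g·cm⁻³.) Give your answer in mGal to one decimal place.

Δg_SB(A) = 978215.95 − 978632.13 + 0.3086×1353.3 − 0.04193×1.95×1353.3 = -109.20 mGal
Δg_SB(B) = 978465.00 − 978632.13 + 0.3086×396.9 − 0.04193×1.95×396.9 = -77.10 mGal
Difference = -77.10 − (-109.20) = 32.10 mGal

32.1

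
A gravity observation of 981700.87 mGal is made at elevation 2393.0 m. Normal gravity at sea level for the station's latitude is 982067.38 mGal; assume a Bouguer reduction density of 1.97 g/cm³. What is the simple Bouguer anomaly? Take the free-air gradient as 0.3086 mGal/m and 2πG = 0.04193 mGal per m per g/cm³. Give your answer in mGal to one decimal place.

Free-air correction = 0.3086 × 2393.0 = 738.48 mGal
Free-air anomaly = 981700.87 − 982067.38 + (738.48) = 371.97 mGal
Bouguer slab correction = 0.04193 × 1.97 × 2393.0 = 197.67 mGal
Simple Bouguer anomaly = 371.97 − (197.67) = 174.30 mGal

174.3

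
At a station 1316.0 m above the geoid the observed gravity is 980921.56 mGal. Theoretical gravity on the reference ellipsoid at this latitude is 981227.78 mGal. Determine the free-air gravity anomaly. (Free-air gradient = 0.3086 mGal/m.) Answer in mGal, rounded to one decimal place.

99.9

Free-air correction = 0.3086 × 1316.0 = 406.12 mGal
Free-air anomaly = 980921.56 − 981227.78 + (406.12) = 99.90 mGal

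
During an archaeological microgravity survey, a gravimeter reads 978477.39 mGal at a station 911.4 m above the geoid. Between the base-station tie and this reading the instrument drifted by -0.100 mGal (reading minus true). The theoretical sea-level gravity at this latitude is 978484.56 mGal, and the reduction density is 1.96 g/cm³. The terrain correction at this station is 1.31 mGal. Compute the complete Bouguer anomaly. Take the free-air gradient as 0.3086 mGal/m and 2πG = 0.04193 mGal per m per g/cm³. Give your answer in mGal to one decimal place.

200.6

Drift-corrected reading = 978477.39 − (-0.100) = 978477.490 mGal
Free-air correction = 0.3086 × 911.4 = 281.26 mGal
Free-air anomaly = 978477.490 − 978484.56 + (281.26) = 274.190 mGal
Bouguer slab correction = 0.04193 × 1.96 × 911.4 = 74.90 mGal
Simple Bouguer anomaly = 274.190 − (74.90) = 199.290 mGal
Complete Bouguer anomaly = 199.290 + 1.31 = 200.600 mGal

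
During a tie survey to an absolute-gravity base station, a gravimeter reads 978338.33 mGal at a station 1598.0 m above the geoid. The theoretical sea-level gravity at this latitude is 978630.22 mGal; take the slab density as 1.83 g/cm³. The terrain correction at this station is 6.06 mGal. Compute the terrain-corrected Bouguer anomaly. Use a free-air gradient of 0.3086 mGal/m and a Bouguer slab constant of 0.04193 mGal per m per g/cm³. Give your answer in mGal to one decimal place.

Free-air correction = 0.3086 × 1598.0 = 493.14 mGal
Free-air anomaly = 978338.33 − 978630.22 + (493.14) = 201.25 mGal
Bouguer slab correction = 0.04193 × 1.83 × 1598.0 = 122.62 mGal
Simple Bouguer anomaly = 201.25 − (122.62) = 78.63 mGal
Complete Bouguer anomaly = 78.63 + 6.06 = 84.69 mGal

84.7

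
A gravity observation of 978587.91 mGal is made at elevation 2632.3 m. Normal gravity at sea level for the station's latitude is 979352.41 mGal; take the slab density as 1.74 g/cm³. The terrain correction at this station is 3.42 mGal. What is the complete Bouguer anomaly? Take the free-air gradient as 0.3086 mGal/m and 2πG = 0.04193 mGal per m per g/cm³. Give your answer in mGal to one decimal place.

Free-air correction = 0.3086 × 2632.3 = 812.33 mGal
Free-air anomaly = 978587.91 − 979352.41 + (812.33) = 47.83 mGal
Bouguer slab correction = 0.04193 × 1.74 × 2632.3 = 192.05 mGal
Simple Bouguer anomaly = 47.83 − (192.05) = -144.22 mGal
Complete Bouguer anomaly = -144.22 + 3.42 = -140.80 mGal

-140.8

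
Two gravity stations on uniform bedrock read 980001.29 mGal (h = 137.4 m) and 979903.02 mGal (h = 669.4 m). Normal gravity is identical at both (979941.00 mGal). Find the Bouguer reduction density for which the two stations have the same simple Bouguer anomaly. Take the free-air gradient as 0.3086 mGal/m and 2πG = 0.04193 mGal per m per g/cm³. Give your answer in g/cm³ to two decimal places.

Δg_obs = 979903.02 − 980001.29 = -98.27 mGal over Δh = 669.4 − 137.4 = 532.0 m
Equal Bouguer anomalies ⇒ Δg_obs + (0.3086 − 0.04193ρ)·Δh = 0
0.3086 − 0.04193ρ = −Δg_obs/Δh = 0.18472
ρ = (0.3086 − 0.18472) / 0.04193 = 2.95 g/cm³

2.95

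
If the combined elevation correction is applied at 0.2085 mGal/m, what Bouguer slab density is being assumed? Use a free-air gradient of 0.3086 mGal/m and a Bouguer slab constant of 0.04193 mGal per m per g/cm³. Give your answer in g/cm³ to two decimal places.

2.39

0.2085 = 0.3086 − 0.04193 × ρ
ρ = (0.3086 − 0.2085) / 0.04193 = 2.39 g/cm³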